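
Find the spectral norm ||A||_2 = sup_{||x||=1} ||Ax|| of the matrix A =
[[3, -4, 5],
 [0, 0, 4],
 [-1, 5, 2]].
||A||_2 ≈ 7.8565 (= sqrt(largest eigenvalue of A^T A))

||A||_2 = sigma_max(A) = sqrt(lambda_max(A^T A)). Form the symmetric matrix M = A^T A =
[[10, -17, 13],
 [-17, 41, -10],
 [13, -10, 45]].
Its characteristic polynomial (trace, sum of principal 2x2 minors, determinant of M give the coefficients) is
  p(λ) = det(λ I - M) = λ^3 - 96λ^2 + 2147λ - 1936.
No integer candidate from the rational root theorem (±divisors of 1936) is a root, so the roots are irrational. The cubic discriminant is Δ = 3124831252 > 0, so there are three distinct real roots. p(0) = -1936 and p(1) = 116 have opposite signs, so a root lies in (0, 1); Newton's method refines it to λ ≈ 0.9409. p(33) = 308 and p(34) = -610 have opposite signs, so a root lies in (33, 34); Newton's method refines it to λ ≈ 33.3345. p(61) = -1204 and p(62) = 482 have opposite signs, so a root lies in (61, 62); Newton's method refines it to λ ≈ 61.7246. Check (Vieta): the three roots sum to 96, matching tr M = 96.
So the eigenvalues of A^T A are ≈ 0.9409, 33.3345, 61.7246 (all ≥ 0, as they must be for A^T A). The largest is λ_max ≈ 61.7246, hence ||A||_2 = sqrt(λ_max) ≈ 7.8565.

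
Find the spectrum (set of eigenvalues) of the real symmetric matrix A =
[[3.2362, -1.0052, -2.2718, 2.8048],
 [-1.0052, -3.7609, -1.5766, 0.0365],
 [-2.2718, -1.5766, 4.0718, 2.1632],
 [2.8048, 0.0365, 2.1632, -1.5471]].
sigma(A) ≈ {-5, -3, 4, 6}

A is real symmetric, so its spectrum consists of real eigenvalues. Expanding the characteristic polynomial of the displayed matrix gives
  det(λ I - A) = p(λ) = λ^4 + (-2)λ^3 + (-41)λ^2 + (42)λ + (359.9985).
Solving p(λ) = 0 yields eigenvalues ≈ -5, -3, 4, 6. (A is shown rounded to 4 decimals, so these recover the underlying integer eigenvalues to within that precision.)
Verification: the trace of A = 2 equals the sum of eigenvalues 2, and det(A) ≈ 359.9985 matches the eigenvalue product 360.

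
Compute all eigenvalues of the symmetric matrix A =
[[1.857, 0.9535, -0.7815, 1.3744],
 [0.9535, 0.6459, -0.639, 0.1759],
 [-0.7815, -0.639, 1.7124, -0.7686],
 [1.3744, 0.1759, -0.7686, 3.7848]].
sigma(A) ≈ {0, 1, 2, 5}

A is real symmetric, so its spectrum consists of real eigenvalues. Expanding the characteristic polynomial of the displayed matrix gives
  det(λ I - A) = p(λ) = λ^4 + (-8)λ^3 + (17)λ^2 + (-10)λ + (0).
Solving p(λ) = 0 yields eigenvalues ≈ 0, 1, 2, 5. (A is shown rounded to 4 decimals, so these recover the underlying integer eigenvalues to within that precision.)
Verification: the trace of A = 8 equals the sum of eigenvalues 8, and det(A) ≈ 0.0004 matches the eigenvalue product 0.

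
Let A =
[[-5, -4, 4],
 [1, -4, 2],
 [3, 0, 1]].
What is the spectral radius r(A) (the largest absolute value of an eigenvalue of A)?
r(A) ≈ 6.3266

The eigenvalues of A are the roots of its characteristic polynomial. With M = A (coefficients from the trace, the sum of principal 2x2 minors, and det A):
  p(λ) = det(λ I - M) = λ^3 + 8λ^2 + 3λ - 48.
No integer candidate from the rational root theorem (±divisors of 48) is a root, so the roots are irrational. The cubic discriminant is Δ = 15828 > 0, so there are three distinct real roots. p(-7) = -20 and p(-6) = 6 have opposite signs, so a root lies in (-7, -6); Newton's method refines it to λ ≈ -6.3266. p(-4) = 4 and p(-3) = -12 have opposite signs, so a root lies in (-4, -3); Newton's method refines it to λ ≈ -3.7154. p(2) = -2 and p(3) = 60 have opposite signs, so a root lies in (2, 3); Newton's method refines it to λ ≈ 2.042. Check (Vieta): the three roots sum to -8, matching tr M = -8.
Thus the eigenvalues (to 4 decimals) are -6.3266 (modulus 6.3266); -3.7154 (modulus 3.7154); 2.042 (modulus 2.042). The spectral radius is the largest modulus: r(A) ≈ 6.3266. (Cross-check: r(A) ≤ ||A||_2 ≈ 8.1472; equality holds whenever A is normal, though it can also hold for some non-normal A.)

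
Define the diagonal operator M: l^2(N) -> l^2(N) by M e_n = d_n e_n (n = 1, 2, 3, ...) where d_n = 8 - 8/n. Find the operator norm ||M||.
||M|| = 8

For a diagonal operator on l^2 with entries d_n, ||M|| = sup_n |d_n|. Here d_1 = 0, d_2 = 4, ..., and d_n = 8 - 8/n increases monotonically toward 8. All terms lie in [0, 8), so |d_n| = d_n and the supremum is the limit 8, which is not attained by any individual d_n. Hence ||M|| = 8.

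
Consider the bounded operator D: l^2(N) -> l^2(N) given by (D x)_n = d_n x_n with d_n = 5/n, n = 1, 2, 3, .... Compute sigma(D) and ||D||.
sigma(D) = {5/n : n ≥ 1} ∪ {0}; ||D|| = 5

A bounded diagonal operator on l^2 with diagonal entries d_n has spectrum equal to the closure of {d_n : n ≥ 1}: every d_n is an eigenvalue (with eigenvector e_n), so {d_n} ⊂ sigma(D); the spectrum is closed, so its closure is too; and for lambda not in the closure, (D - lambda I) has bounded inverse (the diagonal entries 1/(d_n - lambda) are bounded). For our sequence d_n = 5/n, n = 1, 2, 3, ...:
  - {d_n} = {5/n : n ≥ 1}; the only limit point is 0
  - closure = {5/n : n ≥ 1} ∪ {0}
For the norm: a diagonal operator has ||D|| = sup_n |d_n|. Here d_n = 5/n is positive and decreasing, so sup_n |d_n| = d_1 = 5. So ||D|| = 5.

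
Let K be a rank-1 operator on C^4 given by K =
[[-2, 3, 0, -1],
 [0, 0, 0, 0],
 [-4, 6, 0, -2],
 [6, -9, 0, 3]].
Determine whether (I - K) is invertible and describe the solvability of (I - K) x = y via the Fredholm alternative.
(I - K) is singular (det(I - K) = 0, i.e. 1 ∈ sigma(K)). (I - K) x = y is solvable iff y ⊥ ker((I - K)^*) = span{(-2, 3, 0, -1)}, i.e. iff -2y_1 + 3y_2 - y_4 = 0. When solvable, the solutions are x = y + c·(1, 0, 2, -3), c arbitrary (ker(I - K) = span{(1, 0, 2, -3)}, dimension 1).

K has rank 1, so it is an outer product K = u v^T: every row of K is a multiple of one row vector. Reading off the entries, u = (1, 0, 2, -3) and v = (-2, 3, 0, -1) (row i of K equals u_i·v^T). A rank-one matrix u v^T satisfies K u = u (v·u) and kills the (3)-dimensional subspace v^⊥, so its characteristic polynomial is lambda^3 (lambda - v·u) with v·u = tr K = 1. Hence the eigenvalues of I - K are 1 (multiplicity 3) and 1 - (1) = 0, so det(I - K) = 0. (Direct check: I - K =
[[3, -3, 0, 1],
 [0, 1, 0, 0],
 [4, -6, 1, 2],
 [-6, 9, 0, -2]]
has determinant 0.) So 1 is an eigenvalue of K and (I - K) is not invertible. The finite-dimensional Fredholm alternative says: either (I - K) is invertible, or ker(I - K) ≠ {0} and then range(I - K) = ker((I - K)^*)^⊥, with dim ker(I - K) = dim ker((I - K)^*). We are in the second case, so we need both kernels. Kernel of I - K: (I - K) u = u - u (v·u) = u - u = 0, so ker(I - K) = span{u} = span{(1, 0, 2, -3)} (it is exactly 1-dimensional because rank(I - K) = 3). Kernel of the adjoint: K is real, so (I - K)^* = I - K^T = I - v u^T, and (I - v u^T) v = v - v (u·v) = 0; hence ker((I - K)^*) = span{v} = span{(-2, 3, 0, -1)}. Therefore (I - K) x = y is solvable iff <y, v> = 0, i.e. iff -2y_1 + 3y_2 - y_4 = 0. When this holds, K y = u (v·y) = 0, so (I - K) y = y and x = y is a particular solution; the full solution set is the line x = y + c·u = y + c·(1, 0, 2, -3), c ∈ C.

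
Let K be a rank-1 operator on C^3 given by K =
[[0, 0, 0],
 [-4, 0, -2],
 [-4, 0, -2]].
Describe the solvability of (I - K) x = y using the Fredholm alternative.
(I - K) is invertible (det(I - K) = 3 ≠ 0), so for every y in C^3 the equation (I - K) x = y has a unique solution.

K has rank 1, so it is an outer product K = u v^T: every row of K is a multiple of one row vector. Reading off the entries, u = (0, 2, 2) and v = (-2, 0, -1) (row i of K equals u_i·v^T). A rank-one matrix u v^T satisfies K u = u (v·u) and kills the (2)-dimensional subspace v^⊥, so its characteristic polynomial is lambda^2 (lambda - v·u) with v·u = tr K = -2. Hence the eigenvalues of I - K are 1 (multiplicity 2) and 1 - (-2) = 3, so det(I - K) = 3. (Direct check: I - K =
[[1, 0, 0],
 [4, 1, 2],
 [4, 0, 3]]
has determinant 3.) The finite-dimensional Fredholm alternative says: either (I - K) is invertible, or ker(I - K) ≠ {0} and then range(I - K) = ker((I - K)^*)^⊥, with dim ker(I - K) = dim ker((I - K)^*). Since det(I - K) ≠ 0, 1 is not an eigenvalue of K and ker(I - K) = {0}, so we are in the first case: for every y there is a unique x = (I - K)^(-1) y. Explicitly, by the Sherman–Morrison formula, (I - u v^T)^(-1) = I + u v^T/(1 - v·u), i.e. (I - K)^(-1) = I + K/(3).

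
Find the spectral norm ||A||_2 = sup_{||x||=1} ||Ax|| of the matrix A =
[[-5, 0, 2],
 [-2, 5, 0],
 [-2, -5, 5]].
||A||_2 ≈ 8.389 (= sqrt(largest eigenvalue of A^T A))

||A||_2 = sigma_max(A) = sqrt(lambda_max(A^T A)). Form the symmetric matrix M = A^T A =
[[33, 0, -20],
 [0, 50, -25],
 [-20, -25, 29]].
Its characteristic polynomial (trace, sum of principal 2x2 minors, determinant of M give the coefficients) is
  p(λ) = det(λ I - M) = λ^3 - 112λ^2 + 3032λ - 7225.
No integer candidate from the rational root theorem (±divisors of 7225) is a root, so the roots are irrational. The cubic discriminant is Δ = 5975361109 > 0, so there are three distinct real roots. p(2) = -1601 and p(3) = 890 have opposite signs, so a root lies in (2, 3); Newton's method refines it to λ ≈ 2.633. p(38) = 1135 and p(39) = -10 have opposite signs, so a root lies in (38, 39); Newton's method refines it to λ ≈ 38.9912. p(70) = -785 and p(71) = 1366 have opposite signs, so a root lies in (70, 71); Newton's method refines it to λ ≈ 70.3758. Check (Vieta): the three roots sum to 112, matching tr M = 112.
So the eigenvalues of A^T A are ≈ 2.633, 38.9912, 70.3758 (all ≥ 0, as they must be for A^T A). The largest is λ_max ≈ 70.3758, hence ||A||_2 = sqrt(λ_max) ≈ 8.389.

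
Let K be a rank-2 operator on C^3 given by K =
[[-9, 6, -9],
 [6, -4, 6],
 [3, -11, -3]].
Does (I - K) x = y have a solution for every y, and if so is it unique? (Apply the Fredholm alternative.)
(I - K) is invertible (det(I - K) = 149 ≠ 0), so for every y in C^3 the equation (I - K) x = y has a unique solution.

K has rank 2 and factors as K = U V^T = u1 v1^T + u2 v2^T with u1 = (3, -2, -1), v1 = (-3, 2, -3), u2 = (0, 0, -3), v2 = (0, 3, 2) (multiplying out reproduces the displayed K). The nonzero eigenvalues of U V^T coincide with those of the 2 x 2 matrix G = V^T U = [[v1·u1, v1·u2], [v2·u1, v2·u2]] = [[-10, 9], [-8, -6]], and by the Sylvester determinant identity det(I_3 - U V^T) = det(I_2 - V^T U) = det([[11, -9], [8, 7]]) = (11)(7) - (-9)(8) = 149. (Direct check: I - K =
[[10, -6, 9],
 [-6, 5, -6],
 [-3, 11, 4]]
has determinant 149.) The finite-dimensional Fredholm alternative says: either (I - K) is invertible, or ker(I - K) ≠ {0} and then range(I - K) = ker((I - K)^*)^⊥, with dim ker(I - K) = dim ker((I - K)^*). Since det(I - K) ≠ 0, 1 is not an eigenvalue of K and ker(I - K) = {0}, so we are in the first case: for every y there is a unique x = (I - K)^(-1) y. (Explicitly, by the Woodbury identity, (I - U V^T)^(-1) = I + U (I_2 - G)^(-1) V^T.)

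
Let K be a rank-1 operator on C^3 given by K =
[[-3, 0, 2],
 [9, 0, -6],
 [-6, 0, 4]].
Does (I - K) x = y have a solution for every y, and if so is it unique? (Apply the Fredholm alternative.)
(I - K) is singular (det(I - K) = 0, i.e. 1 ∈ sigma(K)). (I - K) x = y is solvable iff y ⊥ ker((I - K)^*) = span{(-3, 0, 2)}, i.e. iff -3y_1 + 2y_3 = 0. When solvable, the solutions are x = y + c·(1, -3, 2), c arbitrary (ker(I - K) = span{(1, -3, 2)}, dimension 1).

K has rank 1, so it is an outer product K = u v^T: every row of K is a multiple of one row vector. Reading off the entries, u = (1, -3, 2) and v = (-3, 0, 2) (row i of K equals u_i·v^T). A rank-one matrix u v^T satisfies K u = u (v·u) and kills the (2)-dimensional subspace v^⊥, so its characteristic polynomial is lambda^2 (lambda - v·u) with v·u = tr K = 1. Hence the eigenvalues of I - K are 1 (multiplicity 2) and 1 - (1) = 0, so det(I - K) = 0. (Direct check: I - K =
[[4, 0, -2],
 [-9, 1, 6],
 [6, 0, -3]]
has determinant 0.) So 1 is an eigenvalue of K and (I - K) is not invertible. The finite-dimensional Fredholm alternative says: either (I - K) is invertible, or ker(I - K) ≠ {0} and then range(I - K) = ker((I - K)^*)^⊥, with dim ker(I - K) = dim ker((I - K)^*). We are in the second case, so we need both kernels. Kernel of I - K: (I - K) u = u - u (v·u) = u - u = 0, so ker(I - K) = span{u} = span{(1, -3, 2)} (it is exactly 1-dimensional because rank(I - K) = 2). Kernel of the adjoint: K is real, so (I - K)^* = I - K^T = I - v u^T, and (I - v u^T) v = v - v (u·v) = 0; hence ker((I - K)^*) = span{v} = span{(-3, 0, 2)}. Therefore (I - K) x = y is solvable iff <y, v> = 0, i.e. iff -3y_1 + 2y_3 = 0. When this holds, K y = u (v·y) = 0, so (I - K) y = y and x = y is a particular solution; the full solution set is the line x = y + c·u = y + c·(1, -3, 2), c ∈ C.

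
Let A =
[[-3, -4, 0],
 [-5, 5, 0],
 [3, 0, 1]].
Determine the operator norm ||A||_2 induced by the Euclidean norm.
||A||_2 ≈ 7.4248 (= sqrt(largest eigenvalue of A^T A))

||A||_2 = sigma_max(A) = sqrt(lambda_max(A^T A)). Form the symmetric matrix M = A^T A =
[[43, -13, 3],
 [-13, 41, 0],
 [3, 0, 1]].
Its characteristic polynomial (trace, sum of principal 2x2 minors, determinant of M give the coefficients) is
  p(λ) = det(λ I - M) = λ^3 - 85λ^2 + 1669λ - 1225.
No integer candidate from the rational root theorem (±divisors of 1225) is a root, so the roots are irrational. The cubic discriminant is Δ = 1607666864 > 0, so there are three distinct real roots. p(0) = -1225 and p(1) = 360 have opposite signs, so a root lies in (0, 1); Newton's method refines it to λ ≈ 0.7634. p(29) = 80 and p(30) = -655 have opposite signs, so a root lies in (29, 30); Newton's method refines it to λ ≈ 29.1084. p(55) = -180 and p(56) = 1295 have opposite signs, so a root lies in (55, 56); Newton's method refines it to λ ≈ 55.1282. Check (Vieta): the three roots sum to 85, matching tr M = 85.
So the eigenvalues of A^T A are ≈ 0.7634, 29.1084, 55.1282 (all ≥ 0, as they must be for A^T A). The largest is λ_max ≈ 55.1282, hence ||A||_2 = sqrt(λ_max) ≈ 7.4248.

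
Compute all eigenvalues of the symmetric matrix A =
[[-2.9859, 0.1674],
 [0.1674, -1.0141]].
sigma(A) ≈ {-3, -1}

A is real symmetric, so its spectrum consists of real eigenvalues. Expanding the characteristic polynomial of the displayed matrix gives
  det(λ I - A) = p(λ) = λ^2 + (4)λ + (3).
Solving p(λ) = 0 yields eigenvalues ≈ -3, -1. (A is shown rounded to 4 decimals, so these recover the underlying integer eigenvalues to within that precision.)
Verification: the trace of A = -4 equals the sum of eigenvalues -4, and det(A) ≈ 3.0000 matches the eigenvalue product 3.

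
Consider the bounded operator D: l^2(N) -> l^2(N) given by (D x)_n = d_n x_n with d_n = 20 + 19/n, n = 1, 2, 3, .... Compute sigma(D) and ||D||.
sigma(D) = {20 + 19/n : n ≥ 1} ∪ {20}; ||D|| = 39

A bounded diagonal operator on l^2 with diagonal entries d_n has spectrum equal to the closure of {d_n : n ≥ 1}: every d_n is an eigenvalue (with eigenvector e_n), so {d_n} ⊂ sigma(D); the spectrum is closed, so its closure is too; and for lambda not in the closure, (D - lambda I) has bounded inverse (the diagonal entries 1/(d_n - lambda) are bounded). For our sequence d_n = 20 + 19/n, n = 1, 2, 3, ...:
  - {d_n} = {20 + 19/n : n ≥ 1}; the only limit point is 20
  - closure = {20 + 19/n : n ≥ 1} ∪ {20}
For the norm: a diagonal operator has ||D|| = sup_n |d_n|. Here d_n = 20 + 19/n is positive and decreasing, so sup_n |d_n| = d_1 = 20 + 19 = 39. So ||D|| = 39.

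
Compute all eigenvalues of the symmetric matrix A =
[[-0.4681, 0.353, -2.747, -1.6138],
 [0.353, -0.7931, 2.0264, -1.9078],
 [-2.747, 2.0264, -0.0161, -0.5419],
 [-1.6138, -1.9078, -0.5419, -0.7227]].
sigma(A) ≈ {-4, -3, 2, 3}

A is real symmetric, so its spectrum consists of real eigenvalues. Expanding the characteristic polynomial of the displayed matrix gives
  det(λ I - A) = p(λ) = λ^4 + (2)λ^3 + (-17)λ^2 + (-18)λ + (72).
Solving p(λ) = 0 yields eigenvalues ≈ -4, -3, 2, 3. (A is shown rounded to 4 decimals, so these recover the underlying integer eigenvalues to within that precision.)
Verification: the trace of A = -2 equals the sum of eigenvalues -2, and det(A) ≈ 71.9997 matches the eigenvalue product 72.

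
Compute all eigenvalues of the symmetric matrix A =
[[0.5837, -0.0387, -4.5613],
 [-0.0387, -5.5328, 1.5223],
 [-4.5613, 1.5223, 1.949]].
sigma(A) ≈ {-6, -3, 6}

A is real symmetric, so its spectrum consists of real eigenvalues. Expanding the characteristic polynomial of the displayed matrix gives
  det(λ I - A) = p(λ) = λ^3 + (3)λ^2 + (-36)λ + (-108).
Solving p(λ) = 0 yields eigenvalues ≈ -6, -3, 6. (A is shown rounded to 4 decimals, so these recover the underlying integer eigenvalues to within that precision.)
Verification: the trace of A = -3 equals the sum of eigenvalues -3, and det(A) ≈ 108.0000 matches the eigenvalue product 108.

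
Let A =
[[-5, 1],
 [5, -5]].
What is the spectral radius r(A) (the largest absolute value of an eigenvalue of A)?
r(A) = (10 + sqrt(20))/2 ≈ 7.2361

The eigenvalues of A are the roots of its characteristic polynomial. With M = A (coefficients from the trace and determinant):
  p(λ) = det(λ I - M) = λ^2 + 10λ + 20.
For λ^2 + 10λ + 20 the discriminant is 20. It is nonnegative but not a perfect square, so the roots are real and irrational: λ = (-10 ± sqrt(20))/2 ≈ -2.7639, -7.2361.
Thus the eigenvalues (to 4 decimals) are -2.7639 (modulus 2.7639); -7.2361 (modulus 7.2361). The spectral radius is the largest modulus: r(A) = (10 + sqrt(20))/2 ≈ 7.2361. (Cross-check: r(A) ≤ ||A||_2 ≈ 8.3852; equality holds whenever A is normal, though it can also hold for some non-normal A.)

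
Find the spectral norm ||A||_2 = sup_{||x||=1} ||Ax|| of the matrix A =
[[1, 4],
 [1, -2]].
||A||_2 = sqrt((22 + sqrt(340))/2) ≈ 4.4966 (= sqrt(largest eigenvalue of A^T A))

||A||_2 = sigma_max(A) = sqrt(lambda_max(A^T A)). Form the symmetric matrix M = A^T A =
[[2, 2],
 [2, 20]].
Its characteristic polynomial (trace, determinant of M give the coefficients) is
  p(λ) = det(λ I - M) = λ^2 - 22λ + 36.
For λ^2 - 22λ + 36 the discriminant is 340. It is nonnegative but not a perfect square, so the roots are real and irrational: λ = (22 ± sqrt(340))/2 ≈ 20.2195, 1.7805.
So the eigenvalues of A^T A are ≈ 1.7805, 20.2195 (all ≥ 0, as they must be for A^T A). The largest is λ_max = (22 + sqrt(340))/2 ≈ 20.2195, hence ||A||_2 = sqrt(λ_max) = sqrt((22 + sqrt(340))/2) ≈ 4.4966.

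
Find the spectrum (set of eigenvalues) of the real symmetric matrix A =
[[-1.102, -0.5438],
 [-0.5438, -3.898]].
sigma(A) ≈ {-4, -1}

A is real symmetric, so its spectrum consists of real eigenvalues. Expanding the characteristic polynomial of the displayed matrix gives
  det(λ I - A) = p(λ) = λ^2 + (5)λ + (4).
Solving p(λ) = 0 yields eigenvalues ≈ -4, -1. (A is shown rounded to 4 decimals, so these recover the underlying integer eigenvalues to within that precision.)
Verification: the trace of A = -5 equals the sum of eigenvalues -5, and det(A) ≈ 3.9999 matches the eigenvalue product 4.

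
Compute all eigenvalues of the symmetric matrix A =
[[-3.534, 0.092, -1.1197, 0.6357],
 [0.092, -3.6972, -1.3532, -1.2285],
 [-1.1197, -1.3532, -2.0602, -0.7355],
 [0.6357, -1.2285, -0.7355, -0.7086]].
sigma(A) ≈ {-5, -4, -1, 0}

A is real symmetric, so its spectrum consists of real eigenvalues. Expanding the characteristic polynomial of the displayed matrix gives
  det(λ I - A) = p(λ) = λ^4 + (10)λ^3 + (29)λ^2 + (20)λ + (0).
Solving p(λ) = 0 yields eigenvalues ≈ -5, -4, -1, 0. (A is shown rounded to 4 decimals, so these recover the underlying integer eigenvalues to within that precision.)
Verification: the trace of A = -10 equals the sum of eigenvalues -10, and det(A) ≈ -0.0001 matches the eigenvalue product 0.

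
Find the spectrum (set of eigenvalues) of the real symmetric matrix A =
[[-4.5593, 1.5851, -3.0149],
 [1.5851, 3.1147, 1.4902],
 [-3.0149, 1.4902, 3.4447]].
sigma(A) ≈ {-6, 3, 5}

A is real symmetric, so its spectrum consists of real eigenvalues. Expanding the characteristic polynomial of the displayed matrix gives
  det(λ I - A) = p(λ) = λ^3 + (-2)λ^2 + (-33)λ + (90.0023).
Solving p(λ) = 0 yields eigenvalues ≈ -6, 3, 5. (A is shown rounded to 4 decimals, so these recover the underlying integer eigenvalues to within that precision.)
Verification: the trace of A = 2 equals the sum of eigenvalues 2, and det(A) ≈ -90.0023 matches the eigenvalue product -90.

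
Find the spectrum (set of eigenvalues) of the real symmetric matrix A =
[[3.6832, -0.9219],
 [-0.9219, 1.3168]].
sigma(A) ≈ {1, 4}

A is real symmetric, so its spectrum consists of real eigenvalues. Expanding the characteristic polynomial of the displayed matrix gives
  det(λ I - A) = p(λ) = λ^2 + (-5)λ + (4).
Solving p(λ) = 0 yields eigenvalues ≈ 1, 4. (A is shown rounded to 4 decimals, so these recover the underlying integer eigenvalues to within that precision.)
Verification: the trace of A = 5 equals the sum of eigenvalues 5, and det(A) ≈ 4.0001 matches the eigenvalue product 4.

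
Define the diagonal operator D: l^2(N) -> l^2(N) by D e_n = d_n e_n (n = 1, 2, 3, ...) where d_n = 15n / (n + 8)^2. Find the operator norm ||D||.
||D|| = 15/32 (attained at n = 8)

For D diagonal, ||D|| = sup_n |d_n|. Treat f(x) = 15x / (x + 8)^2 for real x > 0. By the quotient rule, f'(x) = 15(8 - x)/(x + 8)^3, which is positive for x < 8 and negative for x > 8. So f has a unique maximum at x = 8, and since 8 is a positive integer, the supremum over n ≥ 1 is attained at n = 8: d_8 = 15·8/(8 + 8)^2 = 15·8/256 = 15/32. Hence ||D|| = 15/32.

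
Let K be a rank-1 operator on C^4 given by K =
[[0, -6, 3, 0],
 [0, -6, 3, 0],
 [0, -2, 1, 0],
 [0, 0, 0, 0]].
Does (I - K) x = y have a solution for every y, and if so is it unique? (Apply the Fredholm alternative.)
(I - K) is invertible (det(I - K) = 6 ≠ 0), so for every y in C^4 the equation (I - K) x = y has a unique solution.

K has rank 1, so it is an outer product K = u v^T: every row of K is a multiple of one row vector. Reading off the entries, u = (3, 3, 1, 0) and v = (0, -2, 1, 0) (row i of K equals u_i·v^T). A rank-one matrix u v^T satisfies K u = u (v·u) and kills the (3)-dimensional subspace v^⊥, so its characteristic polynomial is lambda^3 (lambda - v·u) with v·u = tr K = -5. Hence the eigenvalues of I - K are 1 (multiplicity 3) and 1 - (-5) = 6, so det(I - K) = 6. (Direct check: I - K =
[[1, 6, -3, 0],
 [0, 7, -3, 0],
 [0, 2, 0, 0],
 [0, 0, 0, 1]]
has determinant 6.) The finite-dimensional Fredholm alternative says: either (I - K) is invertible, or ker(I - K) ≠ {0} and then range(I - K) = ker((I - K)^*)^⊥, with dim ker(I - K) = dim ker((I - K)^*). Since det(I - K) ≠ 0, 1 is not an eigenvalue of K and ker(I - K) = {0}, so we are in the first case: for every y there is a unique x = (I - K)^(-1) y. Explicitly, by the Sherman–Morrison formula, (I - u v^T)^(-1) = I + u v^T/(1 - v·u), i.e. (I - K)^(-1) = I + K/(6).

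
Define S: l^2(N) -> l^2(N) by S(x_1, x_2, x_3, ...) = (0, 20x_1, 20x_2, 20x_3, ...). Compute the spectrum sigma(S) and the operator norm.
sigma(S) = closed disk {z in C : |z| ≤ 20}; ||S|| = 20

Note S = 20·U where U is the unit right shift (U x)_k = x_{k-1} (with x_0 := 0); so ||S|| = 20||U|| and sigma(S) = 20·sigma(U). ||S x||^2 = sum_{k≥1} |20x_k|^2 = 400||x||^2, so ||S|| = 20 and sigma(S) ⊂ {|z| ≤ 20}. For any |lambda| < 20, the equation (S - lambda I) x = 0 forces x_1 = 0, then 20x_k = lambda x_{k+1} ⇒ x = 0, so S has no eigenvalues. But (S - lambda I) is not surjective for |lambda| < 20: solving (S - lambda I) x = e_1 would require x_n proportional to (lambda/20)^(-n), which is not in l^2. So every |lambda| < 20 lies in the residual spectrum. The boundary |lambda| = 20 is in the approximate point spectrum (the spectrum is closed). Hence sigma(S) is the closed disk of radius 20.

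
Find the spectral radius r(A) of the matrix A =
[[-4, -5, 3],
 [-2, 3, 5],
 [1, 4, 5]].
r(A) ≈ 8.6172

The eigenvalues of A are the roots of its characteristic polynomial. With M = A (coefficients from the trace, the sum of principal 2x2 minors, and det A):
  p(λ) = det(λ I - M) = λ^3 - 4λ^2 - 50λ + 88.
No integer candidate from the rational root theorem (±divisors of 88) is a root, so the roots are irrational. The cubic discriminant is Δ = 670240 > 0, so there are three distinct real roots. p(-7) = -101 and p(-6) = 28 have opposite signs, so a root lies in (-7, -6); Newton's method refines it to λ ≈ -6.2509. p(1) = 35 and p(2) = -20 have opposite signs, so a root lies in (1, 2); Newton's method refines it to λ ≈ 1.6337. p(8) = -56 and p(9) = 43 have opposite signs, so a root lies in (8, 9); Newton's method refines it to λ ≈ 8.6172. Check (Vieta): the three roots sum to 4, matching tr M = 4.
Thus the eigenvalues (to 4 decimals) are -6.2509 (modulus 6.2509); 1.6337 (modulus 1.6337); 8.6172 (modulus 8.6172). The spectral radius is the largest modulus: r(A) ≈ 8.6172. (Cross-check: r(A) ≤ ||A||_2 ≈ 8.6663; equality holds whenever A is normal, though it can also hold for some non-normal A.)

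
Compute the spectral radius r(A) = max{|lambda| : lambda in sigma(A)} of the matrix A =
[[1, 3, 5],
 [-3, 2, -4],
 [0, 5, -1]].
r(A) ≈ 5.9372

The eigenvalues of A are the roots of its characteristic polynomial. With M = A (coefficients from the trace, the sum of principal 2x2 minors, and det A):
  p(λ) = det(λ I - M) = λ^3 - 2λ^2 + 28λ + 66.
No integer candidate from the rational root theorem (±divisors of 66) is a root, so the roots are irrational. The cubic discriminant is Δ = -266700 < 0, so there is one real root and a complex-conjugate pair. p(-2) = -6 and p(-1) = 35 have opposite signs, so a root lies in (-2, -1); Newton's method refines it to λ ≈ -1.8723. Dividing out (λ - (-1.8723)) leaves approximately λ^2 - 3.8723λ + 35.2503. For λ^2 - 3.8723λ + 35.2503 the discriminant is -126.0061. It is negative, so the remaining roots are the complex-conjugate pair λ ≈ 1.9362 ± 5.6126i. Their product equals the constant term, so |λ|^2 ≈ 35.2503 and |λ| ≈ 5.9372.
Thus the eigenvalues (to 4 decimals) are -1.8723 (modulus 1.8723); 1.9362 ± 5.6126i (modulus 5.9372). The spectral radius is the largest modulus: r(A) ≈ 5.9372. (Cross-check: r(A) ≤ ||A||_2 ≈ 7.0273; equality holds whenever A is normal, though it can also hold for some non-normal A.)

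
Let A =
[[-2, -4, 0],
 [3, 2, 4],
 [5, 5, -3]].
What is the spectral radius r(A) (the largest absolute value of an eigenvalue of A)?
r(A) ≈ 6.4211

The eigenvalues of A are the roots of its characteristic polynomial. With M = A (coefficients from the trace, the sum of principal 2x2 minors, and det A):
  p(λ) = det(λ I - M) = λ^3 + 3λ^2 - 12λ + 64.
No integer candidate from the rational root theorem (±divisors of 64) is a root, so the roots are irrational. The cubic discriminant is Δ = -150768 < 0, so there is one real root and a complex-conjugate pair. p(-7) = -48 and p(-6) = 28 have opposite signs, so a root lies in (-7, -6); Newton's method refines it to λ ≈ -6.4211. Dividing out (λ - (-6.4211)) leaves approximately λ^2 - 3.4211λ + 9.9672. For λ^2 - 3.4211λ + 9.9672 the discriminant is -28.1647. It is negative, so the remaining roots are the complex-conjugate pair λ ≈ 1.7105 ± 2.6535i. Their product equals the constant term, so |λ|^2 ≈ 9.9672 and |λ| ≈ 3.1571.
Thus the eigenvalues (to 4 decimals) are -6.4211 (modulus 6.4211); 1.7105 ± 2.6535i (modulus 3.1571). The spectral radius is the largest modulus: r(A) ≈ 6.4211. (Cross-check: r(A) ≤ ||A||_2 ≈ 9.0317; equality holds whenever A is normal, though it can also hold for some non-normal A.)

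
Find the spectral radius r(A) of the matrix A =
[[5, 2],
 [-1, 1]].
r(A) = (6 + sqrt(8))/2 ≈ 4.4142

The eigenvalues of A are the roots of its characteristic polynomial. With M = A (coefficients from the trace and determinant):
  p(λ) = det(λ I - M) = λ^2 - 6λ + 7.
For λ^2 - 6λ + 7 the discriminant is 8. It is nonnegative but not a perfect square, so the roots are real and irrational: λ = (6 ± sqrt(8))/2 ≈ 4.4142, 1.5858.
Thus the eigenvalues (to 4 decimals) are 4.4142 (modulus 4.4142); 1.5858 (modulus 1.5858). The spectral radius is the largest modulus: r(A) = (6 + sqrt(8))/2 ≈ 4.4142. (Cross-check: r(A) ≤ ||A||_2 ≈ 5.4157; equality holds whenever A is normal, though it can also hold for some non-normal A.)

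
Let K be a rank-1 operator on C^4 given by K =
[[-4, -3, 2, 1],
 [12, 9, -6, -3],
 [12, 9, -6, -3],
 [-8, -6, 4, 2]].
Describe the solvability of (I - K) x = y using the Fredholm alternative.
(I - K) is singular (det(I - K) = 0, i.e. 1 ∈ sigma(K)). (I - K) x = y is solvable iff y ⊥ ker((I - K)^*) = span{(-4, -3, 2, 1)}, i.e. iff -4y_1 - 3y_2 + 2y_3 + y_4 = 0. When solvable, the solutions are x = y + c·(1, -3, -3, 2), c arbitrary (ker(I - K) = span{(1, -3, -3, 2)}, dimension 1).

K has rank 1, so it is an outer product K = u v^T: every row of K is a multiple of one row vector. Reading off the entries, u = (1, -3, -3, 2) and v = (-4, -3, 2, 1) (row i of K equals u_i·v^T). A rank-one matrix u v^T satisfies K u = u (v·u) and kills the (3)-dimensional subspace v^⊥, so its characteristic polynomial is lambda^3 (lambda - v·u) with v·u = tr K = 1. Hence the eigenvalues of I - K are 1 (multiplicity 3) and 1 - (1) = 0, so det(I - K) = 0. (Direct check: I - K =
[[5, 3, -2, -1],
 [-12, -8, 6, 3],
 [-12, -9, 7, 3],
 [8, 6, -4, -1]]
has determinant 0.) So 1 is an eigenvalue of K and (I - K) is not invertible. The finite-dimensional Fredholm alternative says: either (I - K) is invertible, or ker(I - K) ≠ {0} and then range(I - K) = ker((I - K)^*)^⊥, with dim ker(I - K) = dim ker((I - K)^*). We are in the second case, so we need both kernels. Kernel of I - K: (I - K) u = u - u (v·u) = u - u = 0, so ker(I - K) = span{u} = span{(1, -3, -3, 2)} (it is exactly 1-dimensional because rank(I - K) = 3). Kernel of the adjoint: K is real, so (I - K)^* = I - K^T = I - v u^T, and (I - v u^T) v = v - v (u·v) = 0; hence ker((I - K)^*) = span{v} = span{(-4, -3, 2, 1)}. Therefore (I - K) x = y is solvable iff <y, v> = 0, i.e. iff -4y_1 - 3y_2 + 2y_3 + y_4 = 0. When this holds, K y = u (v·y) = 0, so (I - K) y = y and x = y is a particular solution; the full solution set is the line x = y + c·u = y + c·(1, -3, -3, 2), c ∈ C.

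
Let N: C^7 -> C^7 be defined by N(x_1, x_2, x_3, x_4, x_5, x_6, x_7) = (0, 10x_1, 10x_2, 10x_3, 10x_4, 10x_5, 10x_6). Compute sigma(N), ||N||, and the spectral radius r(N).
sigma(N) = {0}; ||N|| = 10; r(N) = 0. (N is nilpotent with N^7 = 0.)

On C^7, N is a strictly lower-triangular matrix with 10 on the subdiagonal and zeros elsewhere, so its characteristic polynomial is lambda^7 and every eigenvalue is 0: sigma(N) = {0}. For the operator norm, N e_i = 10e_{i+1} for i = 1, ..., 6 and N e_7 = 0, so the singular values of N are 10 (with multiplicity 6) and 0; hence ||N|| = 10. The spectral radius r(N) = max|lambda| = 0. Note ||N|| > r(N) — characteristic of non-normal nilpotent operators. Indeed N^7 = 0.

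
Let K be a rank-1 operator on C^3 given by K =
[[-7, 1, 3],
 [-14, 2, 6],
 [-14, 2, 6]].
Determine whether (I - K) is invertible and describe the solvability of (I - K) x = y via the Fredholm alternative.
(I - K) is singular (det(I - K) = 0, i.e. 1 ∈ sigma(K)). (I - K) x = y is solvable iff y ⊥ ker((I - K)^*) = span{(-7, 1, 3)}, i.e. iff -7y_1 + y_2 + 3y_3 = 0. When solvable, the solutions are x = y + c·(1, 2, 2), c arbitrary (ker(I - K) = span{(1, 2, 2)}, dimension 1).

K has rank 1, so it is an outer product K = u v^T: every row of K is a multiple of one row vector. Reading off the entries, u = (1, 2, 2) and v = (-7, 1, 3) (row i of K equals u_i·v^T). A rank-one matrix u v^T satisfies K u = u (v·u) and kills the (2)-dimensional subspace v^⊥, so its characteristic polynomial is lambda^2 (lambda - v·u) with v·u = tr K = 1. Hence the eigenvalues of I - K are 1 (multiplicity 2) and 1 - (1) = 0, so det(I - K) = 0. (Direct check: I - K =
[[8, -1, -3],
 [14, -1, -6],
 [14, -2, -5]]
has determinant 0.) So 1 is an eigenvalue of K and (I - K) is not invertible. The finite-dimensional Fredholm alternative says: either (I - K) is invertible, or ker(I - K) ≠ {0} and then range(I - K) = ker((I - K)^*)^⊥, with dim ker(I - K) = dim ker((I - K)^*). We are in the second case, so we need both kernels. Kernel of I - K: (I - K) u = u - u (v·u) = u - u = 0, so ker(I - K) = span{u} = span{(1, 2, 2)} (it is exactly 1-dimensional because rank(I - K) = 2). Kernel of the adjoint: K is real, so (I - K)^* = I - K^T = I - v u^T, and (I - v u^T) v = v - v (u·v) = 0; hence ker((I - K)^*) = span{v} = span{(-7, 1, 3)}. Therefore (I - K) x = y is solvable iff <y, v> = 0, i.e. iff -7y_1 + y_2 + 3y_3 = 0. When this holds, K y = u (v·y) = 0, so (I - K) y = y and x = y is a particular solution; the full solution set is the line x = y + c·u = y + c·(1, 2, 2), c ∈ C.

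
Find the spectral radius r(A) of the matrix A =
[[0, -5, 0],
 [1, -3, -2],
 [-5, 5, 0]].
r(A) ≈ 3.954

The eigenvalues of A are the roots of its characteristic polynomial. With M = A (coefficients from the trace, the sum of principal 2x2 minors, and det A):
  p(λ) = det(λ I - M) = λ^3 + 3λ^2 + 15λ + 50.
No integer candidate from the rational root theorem (±divisors of 50) is a root, so the roots are irrational. The cubic discriminant is Δ = -43875 < 0, so there is one real root and a complex-conjugate pair. p(-4) = -26 and p(-3) = 5 have opposite signs, so a root lies in (-4, -3); Newton's method refines it to λ ≈ -3.1982. Dividing out (λ - (-3.1982)) leaves approximately λ^2 - 0.1982λ + 15.6338. For λ^2 - 0.1982λ + 15.6338 the discriminant is -62.4961. It is negative, so the remaining roots are the complex-conjugate pair λ ≈ 0.0991 ± 3.9527i. Their product equals the constant term, so |λ|^2 ≈ 15.6338 and |λ| ≈ 3.954.
Thus the eigenvalues (to 4 decimals) are -3.1982 (modulus 3.1982); 0.0991 ± 3.9527i (modulus 3.954). The spectral radius is the largest modulus: r(A) ≈ 3.954. (Cross-check: r(A) ≤ ||A||_2 ≈ 8.6912; equality holds whenever A is normal, though it can also hold for some non-normal A.)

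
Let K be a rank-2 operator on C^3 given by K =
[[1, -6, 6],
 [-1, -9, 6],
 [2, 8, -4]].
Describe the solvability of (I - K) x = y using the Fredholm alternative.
(I - K) is invertible (det(I - K) = -30 ≠ 0), so for every y in C^3 the equation (I - K) x = y has a unique solution.

K has rank 2 and factors as K = U V^T = u1 v1^T + u2 v2^T with u1 = (1, 2, -2), v1 = (-2, -3, 0), u2 = (-3, -3, 2), v2 = (-1, 1, -2) (multiplying out reproduces the displayed K). The nonzero eigenvalues of U V^T coincide with those of the 2 x 2 matrix G = V^T U = [[v1·u1, v1·u2], [v2·u1, v2·u2]] = [[-8, 15], [5, -4]], and by the Sylvester determinant identity det(I_3 - U V^T) = det(I_2 - V^T U) = det([[9, -15], [-5, 5]]) = (9)(5) - (-15)(-5) = -30. (Direct check: I - K =
[[0, 6, -6],
 [1, 10, -6],
 [-2, -8, 5]]
has determinant -30.) The finite-dimensional Fredholm alternative says: either (I - K) is invertible, or ker(I - K) ≠ {0} and then range(I - K) = ker((I - K)^*)^⊥, with dim ker(I - K) = dim ker((I - K)^*). Since det(I - K) ≠ 0, 1 is not an eigenvalue of K and ker(I - K) = {0}, so we are in the first case: for every y there is a unique x = (I - K)^(-1) y. (Explicitly, by the Woodbury identity, (I - U V^T)^(-1) = I + U (I_2 - G)^(-1) V^T.)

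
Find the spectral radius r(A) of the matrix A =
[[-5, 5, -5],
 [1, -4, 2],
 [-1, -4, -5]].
r(A) ≈ 5.8922

The eigenvalues of A are the roots of its characteristic polynomial. With M = A (coefficients from the trace, the sum of principal 2x2 minors, and det A):
  p(λ) = det(λ I - M) = λ^3 + 14λ^2 + 63λ + 85.
No integer candidate from the rational root theorem (±divisors of 85) is a root, so the roots are irrational. The cubic discriminant is Δ = -839 < 0, so there is one real root and a complex-conjugate pair. p(-3) = -5 and p(-2) = 7 have opposite signs, so a root lies in (-3, -2); Newton's method refines it to λ ≈ -2.4483. Dividing out (λ - (-2.4483)) leaves approximately λ^2 + 11.5517λ + 34.718. For λ^2 + 11.5517λ + 34.718 the discriminant is -5.4301. It is negative, so the remaining roots are the complex-conjugate pair λ ≈ -5.7759 ± 1.1651i. Their product equals the constant term, so |λ|^2 ≈ 34.718 and |λ| ≈ 5.8922.
Thus the eigenvalues (to 4 decimals) are -2.4483 (modulus 2.4483); -5.7759 ± 1.1651i (modulus 5.8922). The spectral radius is the largest modulus: r(A) ≈ 5.8922. (Cross-check: r(A) ≤ ||A||_2 ≈ 9.6497; equality holds whenever A is normal, though it can also hold for some non-normal A.)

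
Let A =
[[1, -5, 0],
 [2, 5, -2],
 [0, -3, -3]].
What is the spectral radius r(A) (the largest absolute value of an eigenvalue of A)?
r(A) ≈ 3.786

The eigenvalues of A are the roots of its characteristic polynomial. With M = A (coefficients from the trace, the sum of principal 2x2 minors, and det A):
  p(λ) = det(λ I - M) = λ^3 - 3λ^2 - 9λ + 51.
No integer candidate from the rational root theorem (±divisors of 51) is a root, so the roots are irrational. The cubic discriminant is Δ = -36288 < 0, so there is one real root and a complex-conjugate pair. p(-4) = -25 and p(-3) = 24 have opposite signs, so a root lies in (-4, -3); Newton's method refines it to λ ≈ -3.558. Dividing out (λ - (-3.558)) leaves approximately λ^2 - 6.558λ + 14.3337. For λ^2 - 6.558λ + 14.3337 the discriminant is -14.3271. It is negative, so the remaining roots are the complex-conjugate pair λ ≈ 3.279 ± 1.8926i. Their product equals the constant term, so |λ|^2 ≈ 14.3337 and |λ| ≈ 3.786.
Thus the eigenvalues (to 4 decimals) are -3.558 (modulus 3.558); 3.279 ± 1.8926i (modulus 3.786). The spectral radius is the largest modulus: r(A) ≈ 3.786. (Cross-check: r(A) ≤ ||A||_2 ≈ 7.7136; equality holds whenever A is normal, though it can also hold for some non-normal A.)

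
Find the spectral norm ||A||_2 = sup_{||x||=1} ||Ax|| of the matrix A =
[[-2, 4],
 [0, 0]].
||A||_2 = sqrt(20) ≈ 4.4721 (= sqrt(largest eigenvalue of A^T A))

||A||_2 = sigma_max(A) = sqrt(lambda_max(A^T A)). Form the symmetric matrix M = A^T A =
[[4, -8],
 [-8, 16]].
Its characteristic polynomial (trace, determinant of M give the coefficients) is
  p(λ) = det(λ I - M) = λ^2 - 20λ.
For λ^2 - 20λ the discriminant is 400. It is a perfect square (20^2), so the roots are rational: λ = (20 ± 20)/2 = 20, 0.
So the eigenvalues of A^T A are ≈ 0, 20 (all ≥ 0, as they must be for A^T A). The largest is λ_max = 20, hence ||A||_2 = sqrt(λ_max) = sqrt(20) ≈ 4.4721.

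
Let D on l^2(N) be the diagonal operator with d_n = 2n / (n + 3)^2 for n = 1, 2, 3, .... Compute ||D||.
||D|| = 1/6 (attained at n = 3)

For D diagonal, ||D|| = sup_n |d_n|. Treat f(x) = 2x / (x + 3)^2 for real x > 0. By the quotient rule, f'(x) = 2(3 - x)/(x + 3)^3, which is positive for x < 3 and negative for x > 3. So f has a unique maximum at x = 3, and since 3 is a positive integer, the supremum over n ≥ 1 is attained at n = 3: d_3 = 2·3/(3 + 3)^2 = 2·3/36 = 1/6. Hence ||D|| = 1/6.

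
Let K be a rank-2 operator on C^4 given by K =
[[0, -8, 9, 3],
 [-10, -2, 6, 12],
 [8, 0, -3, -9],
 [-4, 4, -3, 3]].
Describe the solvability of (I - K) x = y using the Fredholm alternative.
(I - K) is invertible (det(I - K) = -221 ≠ 0), so for every y in C^4 the equation (I - K) x = y has a unique solution.

K has rank 2 and factors as K = U V^T = u1 v1^T + u2 v2^T with u1 = (3, 2, -1, -1), v1 = (-2, -2, 3, 3), u2 = (-2, 2, -2, 2), v2 = (-3, 1, 0, 3) (multiplying out reproduces the displayed K). The nonzero eigenvalues of U V^T coincide with those of the 2 x 2 matrix G = V^T U = [[v1·u1, v1·u2], [v2·u1, v2·u2]] = [[-16, 0], [-10, 14]], and by the Sylvester determinant identity det(I_4 - U V^T) = det(I_2 - V^T U) = det([[17, 0], [10, -13]]) = (17)(-13) - (0)(10) = -221. (Direct check: I - K =
[[1, 8, -9, -3],
 [10, 3, -6, -12],
 [-8, 0, 4, 9],
 [4, -4, 3, -2]]
has determinant -221.) The finite-dimensional Fredholm alternative says: either (I - K) is invertible, or ker(I - K) ≠ {0} and then range(I - K) = ker((I - K)^*)^⊥, with dim ker(I - K) = dim ker((I - K)^*). Since det(I - K) ≠ 0, 1 is not an eigenvalue of K and ker(I - K) = {0}, so we are in the first case: for every y there is a unique x = (I - K)^(-1) y. (Explicitly, by the Woodbury identity, (I - U V^T)^(-1) = I + U (I_2 - G)^(-1) V^T.)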